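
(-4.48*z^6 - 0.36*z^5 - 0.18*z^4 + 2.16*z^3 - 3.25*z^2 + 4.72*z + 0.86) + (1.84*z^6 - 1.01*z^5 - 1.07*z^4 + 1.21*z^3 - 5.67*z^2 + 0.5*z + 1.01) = -2.64*z^6 - 1.37*z^5 - 1.25*z^4 + 3.37*z^3 - 8.92*z^2 + 5.22*z + 1.87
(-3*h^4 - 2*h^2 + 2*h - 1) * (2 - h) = 3*h^5 - 6*h^4 + 2*h^3 - 6*h^2 + 5*h - 2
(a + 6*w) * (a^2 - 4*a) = a^3 + 6*a^2*w - 4*a^2 - 24*a*w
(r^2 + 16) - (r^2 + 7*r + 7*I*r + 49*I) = -7*r - 7*I*r + 16 - 49*I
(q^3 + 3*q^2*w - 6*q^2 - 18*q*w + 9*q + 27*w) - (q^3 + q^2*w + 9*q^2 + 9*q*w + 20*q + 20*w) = 2*q^2*w - 15*q^2 - 27*q*w - 11*q + 7*w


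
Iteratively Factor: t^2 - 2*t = (t)*(t - 2)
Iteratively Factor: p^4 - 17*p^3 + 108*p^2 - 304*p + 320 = (p - 4)*(p^3 - 13*p^2 + 56*p - 80) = (p - 5)*(p - 4)*(p^2 - 8*p + 16) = (p - 5)*(p - 4)^2*(p - 4)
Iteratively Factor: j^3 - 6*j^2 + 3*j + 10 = (j - 2)*(j^2 - 4*j - 5) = (j - 5)*(j - 2)*(j + 1)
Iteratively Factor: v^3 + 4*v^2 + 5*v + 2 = (v + 1)*(v^2 + 3*v + 2) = (v + 1)^2*(v + 2)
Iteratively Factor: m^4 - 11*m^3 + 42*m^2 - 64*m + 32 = (m - 4)*(m^3 - 7*m^2 + 14*m - 8) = (m - 4)^2*(m^2 - 3*m + 2) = (m - 4)^2*(m - 2)*(m - 1)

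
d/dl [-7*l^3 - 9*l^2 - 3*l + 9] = -21*l^2 - 18*l - 3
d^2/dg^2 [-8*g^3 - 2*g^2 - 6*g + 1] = -48*g - 4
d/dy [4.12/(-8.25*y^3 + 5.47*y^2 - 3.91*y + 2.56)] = (101.97*y^2 - 45.0728*y + 16.1092)/(8.25*y^3 - 5.47*y^2 + 3.91*y - 2.56)^2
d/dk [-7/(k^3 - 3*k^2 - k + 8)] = 7*(3*k^2 - 6*k - 1)/(k^3 - 3*k^2 - k + 8)^2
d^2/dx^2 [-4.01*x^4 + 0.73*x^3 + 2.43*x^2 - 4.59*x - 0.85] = -48.12*x^2 + 4.38*x + 4.86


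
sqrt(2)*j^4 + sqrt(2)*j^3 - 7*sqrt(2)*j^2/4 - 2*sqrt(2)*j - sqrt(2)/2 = (j + 1/2)*(j - sqrt(2))*(j + sqrt(2))*(sqrt(2)*j + sqrt(2)/2)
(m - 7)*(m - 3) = m^2 - 10*m + 21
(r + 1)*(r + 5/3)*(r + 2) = r^3 + 14*r^2/3 + 7*r + 10/3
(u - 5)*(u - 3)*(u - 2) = u^3 - 10*u^2 + 31*u - 30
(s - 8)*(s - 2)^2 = s^3 - 12*s^2 + 36*s - 32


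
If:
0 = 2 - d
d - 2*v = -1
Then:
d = 2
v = 3/2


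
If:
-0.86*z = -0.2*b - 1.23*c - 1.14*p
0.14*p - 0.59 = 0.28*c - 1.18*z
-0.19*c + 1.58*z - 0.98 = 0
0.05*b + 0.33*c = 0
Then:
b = -11.97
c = 1.81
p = 0.78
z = 0.84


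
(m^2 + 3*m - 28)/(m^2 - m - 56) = (m - 4)/(m - 8)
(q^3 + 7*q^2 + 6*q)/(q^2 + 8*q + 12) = q*(q + 1)/(q + 2)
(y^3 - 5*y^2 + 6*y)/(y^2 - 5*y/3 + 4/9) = 9*y*(y^2 - 5*y + 6)/(9*y^2 - 15*y + 4)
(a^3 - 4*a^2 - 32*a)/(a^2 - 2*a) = (a^2 - 4*a - 32)/(a - 2)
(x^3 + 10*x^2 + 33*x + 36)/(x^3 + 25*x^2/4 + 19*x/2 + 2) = 4*(x^2 + 6*x + 9)/(4*x^2 + 9*x + 2)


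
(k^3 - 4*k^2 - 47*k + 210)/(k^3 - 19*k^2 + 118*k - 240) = (k + 7)/(k - 8)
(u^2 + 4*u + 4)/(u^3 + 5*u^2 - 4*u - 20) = (u + 2)/(u^2 + 3*u - 10)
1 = 1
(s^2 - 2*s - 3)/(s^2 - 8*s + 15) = (s + 1)/(s - 5)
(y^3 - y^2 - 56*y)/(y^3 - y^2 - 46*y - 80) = y*(y + 7)/(y^2 + 7*y + 10)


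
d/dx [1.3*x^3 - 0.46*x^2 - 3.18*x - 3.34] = 3.9*x^2 - 0.92*x - 3.18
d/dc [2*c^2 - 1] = 4*c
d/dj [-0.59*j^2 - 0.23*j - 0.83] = -1.18*j - 0.23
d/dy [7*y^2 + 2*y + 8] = 14*y + 2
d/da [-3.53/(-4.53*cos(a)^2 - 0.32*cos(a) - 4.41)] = (31.9818*cos(a) + 1.1296)*sin(a)/(4.53*cos(a)^2 + 0.32*cos(a) + 4.41)^2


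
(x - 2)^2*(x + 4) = x^3 - 12*x + 16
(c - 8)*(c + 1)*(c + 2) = c^3 - 5*c^2 - 22*c - 16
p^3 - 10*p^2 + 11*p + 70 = (p - 7)*(p - 5)*(p + 2)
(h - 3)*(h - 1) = h^2 - 4*h + 3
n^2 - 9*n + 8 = (n - 8)*(n - 1)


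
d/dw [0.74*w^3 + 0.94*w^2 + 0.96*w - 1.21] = 2.22*w^2 + 1.88*w + 0.96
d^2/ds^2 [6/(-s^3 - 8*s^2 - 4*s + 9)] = 12*((3*s + 8)*(s^3 + 8*s^2 + 4*s - 9) - (3*s^2 + 16*s + 4)^2)/(s^3 + 8*s^2 + 4*s - 9)^3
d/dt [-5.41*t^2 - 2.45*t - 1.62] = -10.82*t - 2.45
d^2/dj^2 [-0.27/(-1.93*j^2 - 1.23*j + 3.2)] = (-2.011446*j^2 - 1.281906*j + 0.27*(3.86*j + 1.23)*(7.72*j + 2.46) + 3.33504)/(1.93*j^2 + 1.23*j - 3.2)^3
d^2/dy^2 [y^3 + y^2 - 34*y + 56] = 6*y + 2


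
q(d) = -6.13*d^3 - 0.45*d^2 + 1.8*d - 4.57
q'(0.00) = 1.80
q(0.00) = -4.57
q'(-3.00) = -161.01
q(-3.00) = 151.49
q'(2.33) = -100.13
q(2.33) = -80.36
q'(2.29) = -96.70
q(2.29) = -76.42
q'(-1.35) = -30.50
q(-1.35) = 7.26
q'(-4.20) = -318.82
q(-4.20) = 434.09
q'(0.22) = 0.71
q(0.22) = -4.26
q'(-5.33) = -515.84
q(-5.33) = 901.25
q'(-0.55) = -3.27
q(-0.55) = -4.68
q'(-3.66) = -241.25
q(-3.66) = 283.35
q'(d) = -18.39*d^2 - 0.9*d + 1.8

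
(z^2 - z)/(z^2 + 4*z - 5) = z/(z + 5)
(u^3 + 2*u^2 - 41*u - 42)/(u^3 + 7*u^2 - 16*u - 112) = (u^2 - 5*u - 6)/(u^2 - 16)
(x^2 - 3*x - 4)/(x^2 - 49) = (x^2 - 3*x - 4)/(x^2 - 49)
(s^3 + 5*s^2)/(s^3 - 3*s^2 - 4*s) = s*(s + 5)/(s^2 - 3*s - 4)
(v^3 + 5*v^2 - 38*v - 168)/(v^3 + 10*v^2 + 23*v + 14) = (v^2 - 2*v - 24)/(v^2 + 3*v + 2)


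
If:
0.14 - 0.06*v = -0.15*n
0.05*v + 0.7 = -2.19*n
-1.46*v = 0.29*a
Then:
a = -7.31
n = -0.35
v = 1.45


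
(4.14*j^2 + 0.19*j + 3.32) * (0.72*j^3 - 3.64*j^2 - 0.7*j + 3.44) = 2.9808*j^5 - 14.9328*j^4 - 1.1992*j^3 + 2.0238*j^2 - 1.6704*j + 11.4208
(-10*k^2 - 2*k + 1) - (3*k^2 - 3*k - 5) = -13*k^2 + k + 6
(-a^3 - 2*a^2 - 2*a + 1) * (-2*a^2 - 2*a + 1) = 2*a^5 + 6*a^4 + 7*a^3 - 4*a + 1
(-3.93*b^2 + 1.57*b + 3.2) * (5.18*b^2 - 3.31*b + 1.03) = -20.3574*b^4 + 21.1409*b^3 + 7.3314*b^2 - 8.9749*b + 3.296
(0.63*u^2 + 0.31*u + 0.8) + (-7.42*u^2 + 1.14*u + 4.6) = -6.79*u^2 + 1.45*u + 5.4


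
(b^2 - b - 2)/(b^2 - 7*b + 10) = (b + 1)/(b - 5)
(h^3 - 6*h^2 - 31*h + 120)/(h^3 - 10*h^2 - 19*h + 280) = (h - 3)/(h - 7)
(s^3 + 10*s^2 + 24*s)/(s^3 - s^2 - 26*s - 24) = s*(s + 6)/(s^2 - 5*s - 6)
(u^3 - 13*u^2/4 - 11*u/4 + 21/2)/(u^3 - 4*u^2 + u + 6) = (u + 7/4)/(u + 1)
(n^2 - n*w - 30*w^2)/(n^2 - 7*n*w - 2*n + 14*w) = (n^2 - n*w - 30*w^2)/(n^2 - 7*n*w - 2*n + 14*w)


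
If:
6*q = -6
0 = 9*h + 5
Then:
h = -5/9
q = -1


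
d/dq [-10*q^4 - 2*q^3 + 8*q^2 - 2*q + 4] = -40*q^3 - 6*q^2 + 16*q - 2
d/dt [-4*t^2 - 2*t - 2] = -8*t - 2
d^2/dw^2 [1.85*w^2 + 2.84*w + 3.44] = 3.70000000000000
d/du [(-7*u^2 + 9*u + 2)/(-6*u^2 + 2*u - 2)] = (20*u^2 + 26*u - 11)/(2*(9*u^4 - 6*u^3 + 7*u^2 - 2*u + 1))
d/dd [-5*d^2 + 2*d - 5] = 2 - 10*d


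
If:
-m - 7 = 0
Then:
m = -7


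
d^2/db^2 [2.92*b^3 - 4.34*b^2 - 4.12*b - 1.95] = 17.52*b - 8.68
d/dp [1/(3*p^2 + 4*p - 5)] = 2*(-3*p - 2)/(3*p^2 + 4*p - 5)^2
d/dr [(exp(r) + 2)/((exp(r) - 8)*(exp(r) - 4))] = (-exp(2*r) - 4*exp(r) + 56)*exp(r)/(exp(4*r) - 24*exp(3*r) + 208*exp(2*r) - 768*exp(r) + 1024)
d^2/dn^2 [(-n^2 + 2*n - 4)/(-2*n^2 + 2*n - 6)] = (-n^3 + 3*n^2 + 6*n - 5)/(n^6 - 3*n^5 + 12*n^4 - 19*n^3 + 36*n^2 - 27*n + 27)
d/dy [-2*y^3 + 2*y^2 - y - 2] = -6*y^2 + 4*y - 1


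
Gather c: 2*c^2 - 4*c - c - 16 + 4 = 2*c^2 - 5*c - 12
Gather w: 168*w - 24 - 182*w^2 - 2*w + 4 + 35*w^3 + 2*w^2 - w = 35*w^3 - 180*w^2 + 165*w - 20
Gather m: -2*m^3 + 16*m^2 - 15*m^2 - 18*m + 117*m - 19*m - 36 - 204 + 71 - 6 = -2*m^3 + m^2 + 80*m - 175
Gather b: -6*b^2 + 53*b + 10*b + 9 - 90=-6*b^2 + 63*b - 81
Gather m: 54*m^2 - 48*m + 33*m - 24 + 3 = 54*m^2 - 15*m - 21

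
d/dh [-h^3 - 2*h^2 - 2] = h*(-3*h - 4)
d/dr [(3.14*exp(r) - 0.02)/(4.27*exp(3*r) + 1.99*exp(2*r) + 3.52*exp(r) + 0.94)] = (-26.8156*exp(3*r) - 5.9924*exp(2*r) + 0.0795999999999992*exp(r) + 3.022)*exp(r)/(18.2329*exp(6*r) + 16.9946*exp(5*r) + 34.0209*exp(4*r) + 22.0372*exp(3*r) + 16.1316*exp(2*r) + 6.6176*exp(r) + 0.8836)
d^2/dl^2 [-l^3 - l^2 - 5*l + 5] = -6*l - 2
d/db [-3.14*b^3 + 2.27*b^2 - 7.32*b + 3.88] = -9.42*b^2 + 4.54*b - 7.32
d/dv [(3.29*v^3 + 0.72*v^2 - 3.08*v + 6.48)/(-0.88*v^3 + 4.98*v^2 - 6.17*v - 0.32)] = (17.0178*v^4 - 46.0194*v^3 + 24.8448*v^2 - 65.0016*v + 40.9672)/(0.7744*v^6 - 8.7648*v^5 + 35.6596*v^4 - 60.89*v^3 + 34.8817*v^2 + 3.9488*v + 0.1024)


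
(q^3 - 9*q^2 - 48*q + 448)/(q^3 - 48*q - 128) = (q^2 - q - 56)/(q^2 + 8*q + 16)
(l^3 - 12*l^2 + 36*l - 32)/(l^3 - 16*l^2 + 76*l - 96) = (l - 2)/(l - 6)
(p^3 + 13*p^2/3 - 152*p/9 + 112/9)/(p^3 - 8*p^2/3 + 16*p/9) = (p + 7)/p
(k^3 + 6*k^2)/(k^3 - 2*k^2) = (k + 6)/(k - 2)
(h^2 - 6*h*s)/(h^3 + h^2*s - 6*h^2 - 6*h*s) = (h - 6*s)/(h^2 + h*s - 6*h - 6*s)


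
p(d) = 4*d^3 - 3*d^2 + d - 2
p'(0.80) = 3.88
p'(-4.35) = 254.17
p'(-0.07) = 1.48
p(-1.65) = -29.79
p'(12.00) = 1657.00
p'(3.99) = 168.10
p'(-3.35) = 155.77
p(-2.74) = -109.55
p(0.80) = -1.07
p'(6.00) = 397.00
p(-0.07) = -2.09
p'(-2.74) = 107.53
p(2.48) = 43.04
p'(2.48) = 59.92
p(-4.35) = -392.37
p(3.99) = 208.31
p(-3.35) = -189.40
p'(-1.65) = 43.57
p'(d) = 12*d^2 - 6*d + 1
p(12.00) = 6490.00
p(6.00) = 760.00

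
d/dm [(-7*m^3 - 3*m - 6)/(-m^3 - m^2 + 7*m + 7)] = (7*m^4 - 104*m^3 - 168*m^2 - 12*m + 21)/(m^6 + 2*m^5 - 13*m^4 - 28*m^3 + 35*m^2 + 98*m + 49)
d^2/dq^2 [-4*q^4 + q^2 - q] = 2 - 48*q^2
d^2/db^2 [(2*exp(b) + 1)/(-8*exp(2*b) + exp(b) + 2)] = (-128*exp(4*b) - 272*exp(3*b) - 168*exp(2*b) - 61*exp(b) - 6)*exp(b)/(512*exp(6*b) - 192*exp(5*b) - 360*exp(4*b) + 95*exp(3*b) + 90*exp(2*b) - 12*exp(b) - 8)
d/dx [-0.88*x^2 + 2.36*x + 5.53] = 2.36 - 1.76*x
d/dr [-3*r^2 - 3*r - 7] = -6*r - 3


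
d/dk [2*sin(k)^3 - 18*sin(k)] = 6*(sin(k)^2 - 3)*cos(k)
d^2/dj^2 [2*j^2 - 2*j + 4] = 4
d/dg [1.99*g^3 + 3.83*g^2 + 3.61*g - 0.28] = 5.97*g^2 + 7.66*g + 3.61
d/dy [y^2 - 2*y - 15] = 2*y - 2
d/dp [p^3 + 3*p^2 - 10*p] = 3*p^2 + 6*p - 10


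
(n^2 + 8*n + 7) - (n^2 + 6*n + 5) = 2*n + 2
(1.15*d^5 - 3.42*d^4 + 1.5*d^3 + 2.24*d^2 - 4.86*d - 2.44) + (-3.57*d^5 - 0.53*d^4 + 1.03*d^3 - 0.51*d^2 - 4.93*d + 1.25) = -2.42*d^5 - 3.95*d^4 + 2.53*d^3 + 1.73*d^2 - 9.79*d - 1.19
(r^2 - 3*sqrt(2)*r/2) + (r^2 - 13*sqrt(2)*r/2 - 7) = 2*r^2 - 8*sqrt(2)*r - 7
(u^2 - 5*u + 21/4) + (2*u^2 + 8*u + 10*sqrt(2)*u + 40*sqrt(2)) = 3*u^2 + 3*u + 10*sqrt(2)*u + 21/4 + 40*sqrt(2)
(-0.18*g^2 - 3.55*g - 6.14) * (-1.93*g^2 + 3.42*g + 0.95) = 0.3474*g^4 + 6.2359*g^3 - 0.4618*g^2 - 24.3713*g - 5.833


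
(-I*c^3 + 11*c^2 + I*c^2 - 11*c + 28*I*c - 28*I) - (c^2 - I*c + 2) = -I*c^3 + 10*c^2 + I*c^2 - 11*c + 29*I*c - 2 - 28*I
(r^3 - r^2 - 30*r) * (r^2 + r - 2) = r^5 - 33*r^3 - 28*r^2 + 60*r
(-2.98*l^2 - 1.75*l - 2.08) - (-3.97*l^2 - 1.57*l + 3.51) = 0.99*l^2 - 0.18*l - 5.59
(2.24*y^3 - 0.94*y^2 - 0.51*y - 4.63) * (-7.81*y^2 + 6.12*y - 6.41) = -17.4944*y^5 + 21.0502*y^4 - 16.1281*y^3 + 39.0645*y^2 - 25.0665*y + 29.6783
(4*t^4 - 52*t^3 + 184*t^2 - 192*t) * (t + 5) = 4*t^5 - 32*t^4 - 76*t^3 + 728*t^2 - 960*t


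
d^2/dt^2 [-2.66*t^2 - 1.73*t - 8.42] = -5.32000000000000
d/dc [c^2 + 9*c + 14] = 2*c + 9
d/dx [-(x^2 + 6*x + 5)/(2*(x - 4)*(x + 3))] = (7*x^2 + 34*x + 67)/(2*(x^4 - 2*x^3 - 23*x^2 + 24*x + 144))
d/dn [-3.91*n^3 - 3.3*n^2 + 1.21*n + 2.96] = -11.73*n^2 - 6.6*n + 1.21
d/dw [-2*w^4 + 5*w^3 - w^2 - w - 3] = -8*w^3 + 15*w^2 - 2*w - 1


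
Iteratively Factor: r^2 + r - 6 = (r - 2)*(r + 3)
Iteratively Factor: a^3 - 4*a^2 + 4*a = (a)*(a^2 - 4*a + 4) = a*(a - 2)*(a - 2)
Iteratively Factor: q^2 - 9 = (q - 3)*(q + 3)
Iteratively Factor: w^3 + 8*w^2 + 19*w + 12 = (w + 4)*(w^2 + 4*w + 3) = (w + 3)*(w + 4)*(w + 1)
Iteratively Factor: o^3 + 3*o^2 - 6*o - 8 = (o + 4)*(o^2 - o - 2) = (o + 1)*(o + 4)*(o - 2)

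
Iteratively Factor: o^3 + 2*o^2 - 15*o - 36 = (o + 3)*(o^2 - o - 12) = (o - 4)*(o + 3)*(o + 3)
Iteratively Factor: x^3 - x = (x + 1)*(x^2 - x) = (x - 1)*(x + 1)*(x)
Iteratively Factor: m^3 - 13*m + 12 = (m + 4)*(m^2 - 4*m + 3) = (m - 3)*(m + 4)*(m - 1)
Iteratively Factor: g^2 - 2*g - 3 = (g + 1)*(g - 3)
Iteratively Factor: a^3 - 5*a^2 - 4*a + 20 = (a + 2)*(a^2 - 7*a + 10) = (a - 5)*(a + 2)*(a - 2)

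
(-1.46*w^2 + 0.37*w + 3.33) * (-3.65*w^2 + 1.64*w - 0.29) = 5.329*w^4 - 3.7449*w^3 - 11.1243*w^2 + 5.3539*w - 0.9657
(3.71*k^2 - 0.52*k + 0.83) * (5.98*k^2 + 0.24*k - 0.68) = 22.1858*k^4 - 2.2192*k^3 + 2.3158*k^2 + 0.5528*k - 0.5644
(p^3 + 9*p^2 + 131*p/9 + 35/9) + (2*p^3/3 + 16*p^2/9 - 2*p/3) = 5*p^3/3 + 97*p^2/9 + 125*p/9 + 35/9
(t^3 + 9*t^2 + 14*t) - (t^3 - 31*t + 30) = 9*t^2 + 45*t - 30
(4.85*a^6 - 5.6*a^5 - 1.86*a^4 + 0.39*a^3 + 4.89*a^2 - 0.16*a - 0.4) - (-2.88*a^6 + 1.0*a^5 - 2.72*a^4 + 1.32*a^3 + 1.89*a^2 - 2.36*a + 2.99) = 7.73*a^6 - 6.6*a^5 + 0.86*a^4 - 0.93*a^3 + 3.0*a^2 + 2.2*a - 3.39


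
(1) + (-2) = -1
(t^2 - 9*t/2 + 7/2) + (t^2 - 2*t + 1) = 2*t^2 - 13*t/2 + 9/2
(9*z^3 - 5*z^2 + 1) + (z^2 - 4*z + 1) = 9*z^3 - 4*z^2 - 4*z + 2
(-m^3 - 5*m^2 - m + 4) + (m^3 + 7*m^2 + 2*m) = 2*m^2 + m + 4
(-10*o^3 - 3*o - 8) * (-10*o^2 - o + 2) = 100*o^5 + 10*o^4 + 10*o^3 + 83*o^2 + 2*o - 16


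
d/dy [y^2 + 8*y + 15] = 2*y + 8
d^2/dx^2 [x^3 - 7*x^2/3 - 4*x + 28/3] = 6*x - 14/3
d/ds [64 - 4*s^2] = -8*s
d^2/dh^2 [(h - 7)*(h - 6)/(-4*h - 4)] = -28/(h^3 + 3*h^2 + 3*h + 1)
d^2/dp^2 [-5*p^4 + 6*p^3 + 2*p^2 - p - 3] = -60*p^2 + 36*p + 4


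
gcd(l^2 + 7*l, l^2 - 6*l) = l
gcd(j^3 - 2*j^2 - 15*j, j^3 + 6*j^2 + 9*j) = j^2 + 3*j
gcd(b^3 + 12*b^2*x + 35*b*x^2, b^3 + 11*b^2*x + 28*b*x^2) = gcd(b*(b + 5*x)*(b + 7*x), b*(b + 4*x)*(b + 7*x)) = b^2 + 7*b*x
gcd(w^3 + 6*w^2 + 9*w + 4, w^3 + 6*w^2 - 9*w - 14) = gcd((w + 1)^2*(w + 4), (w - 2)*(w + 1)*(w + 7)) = w + 1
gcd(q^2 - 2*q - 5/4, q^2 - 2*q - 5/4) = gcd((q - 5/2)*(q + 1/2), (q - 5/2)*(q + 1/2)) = q^2 - 2*q - 5/4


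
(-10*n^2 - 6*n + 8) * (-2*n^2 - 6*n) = 20*n^4 + 72*n^3 + 20*n^2 - 48*n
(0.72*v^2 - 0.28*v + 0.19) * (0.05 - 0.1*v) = -0.072*v^3 + 0.064*v^2 - 0.033*v + 0.0095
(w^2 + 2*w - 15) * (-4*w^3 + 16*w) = -4*w^5 - 8*w^4 + 76*w^3 + 32*w^2 - 240*w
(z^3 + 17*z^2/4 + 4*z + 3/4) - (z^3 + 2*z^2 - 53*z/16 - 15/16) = 9*z^2/4 + 117*z/16 + 27/16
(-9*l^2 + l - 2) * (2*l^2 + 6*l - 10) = -18*l^4 - 52*l^3 + 92*l^2 - 22*l + 20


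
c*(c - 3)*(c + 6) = c^3 + 3*c^2 - 18*c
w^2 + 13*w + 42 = (w + 6)*(w + 7)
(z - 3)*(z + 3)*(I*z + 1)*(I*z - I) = -z^4 + z^3 + I*z^3 + 9*z^2 - I*z^2 - 9*z - 9*I*z + 9*I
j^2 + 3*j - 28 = (j - 4)*(j + 7)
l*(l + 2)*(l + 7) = l^3 + 9*l^2 + 14*l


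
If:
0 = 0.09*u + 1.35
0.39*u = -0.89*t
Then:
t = 6.57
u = -15.00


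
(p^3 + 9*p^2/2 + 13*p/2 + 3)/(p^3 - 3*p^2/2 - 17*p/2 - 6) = (p + 2)/(p - 4)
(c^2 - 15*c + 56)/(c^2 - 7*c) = (c - 8)/c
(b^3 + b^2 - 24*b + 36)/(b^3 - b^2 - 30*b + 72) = (b - 2)/(b - 4)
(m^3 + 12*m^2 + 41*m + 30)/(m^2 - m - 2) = (m^2 + 11*m + 30)/(m - 2)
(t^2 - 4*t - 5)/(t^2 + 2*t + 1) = (t - 5)/(t + 1)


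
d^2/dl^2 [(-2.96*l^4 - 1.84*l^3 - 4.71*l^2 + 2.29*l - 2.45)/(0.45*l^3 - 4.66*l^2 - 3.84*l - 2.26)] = (-1.77635683940025e-15*l^8 - 5.6843418860808e-14*l^7 - 148.410622*l^6 - 352.161234*l^5 - 554.977991999999*l^4 - 135.438188*l^3 - 245.479032*l^2 - 479.089668*l - 108.509264)/(0.091125*l^9 - 2.83095*l^8 + 26.98326*l^7 - 54.252766*l^6 - 201.821832*l^5 - 329.943576*l^4 - 292.375908*l^3 - 171.379416*l^2 - 58.839552*l - 11.543176)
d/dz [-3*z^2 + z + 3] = 1 - 6*z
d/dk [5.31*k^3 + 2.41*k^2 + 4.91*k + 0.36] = 15.93*k^2 + 4.82*k + 4.91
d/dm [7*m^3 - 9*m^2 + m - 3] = 21*m^2 - 18*m + 1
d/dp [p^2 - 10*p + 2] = 2*p - 10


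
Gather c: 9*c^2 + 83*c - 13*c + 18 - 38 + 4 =9*c^2 + 70*c - 16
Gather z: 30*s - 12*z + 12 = 30*s - 12*z + 12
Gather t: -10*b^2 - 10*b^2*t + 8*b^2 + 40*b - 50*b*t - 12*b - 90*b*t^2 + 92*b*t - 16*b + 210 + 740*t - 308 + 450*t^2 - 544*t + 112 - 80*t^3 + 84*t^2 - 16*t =-2*b^2 + 12*b - 80*t^3 + t^2*(534 - 90*b) + t*(-10*b^2 + 42*b + 180) + 14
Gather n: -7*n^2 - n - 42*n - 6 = -7*n^2 - 43*n - 6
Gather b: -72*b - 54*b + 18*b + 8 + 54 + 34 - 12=84 - 108*b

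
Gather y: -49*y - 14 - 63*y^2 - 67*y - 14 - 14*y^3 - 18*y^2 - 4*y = -14*y^3 - 81*y^2 - 120*y - 28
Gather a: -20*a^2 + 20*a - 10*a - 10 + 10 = -20*a^2 + 10*a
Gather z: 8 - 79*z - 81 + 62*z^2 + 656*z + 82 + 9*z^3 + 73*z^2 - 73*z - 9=9*z^3 + 135*z^2 + 504*z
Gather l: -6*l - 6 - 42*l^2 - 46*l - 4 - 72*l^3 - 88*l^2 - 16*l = -72*l^3 - 130*l^2 - 68*l - 10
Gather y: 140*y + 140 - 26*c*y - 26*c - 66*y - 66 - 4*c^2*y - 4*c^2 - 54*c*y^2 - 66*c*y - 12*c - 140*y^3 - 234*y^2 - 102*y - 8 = -4*c^2 - 38*c - 140*y^3 + y^2*(-54*c - 234) + y*(-4*c^2 - 92*c - 28) + 66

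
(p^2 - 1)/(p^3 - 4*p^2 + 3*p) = (p + 1)/(p*(p - 3))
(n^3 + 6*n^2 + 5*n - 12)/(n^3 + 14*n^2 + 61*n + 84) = (n - 1)/(n + 7)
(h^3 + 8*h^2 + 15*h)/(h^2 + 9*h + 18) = h*(h + 5)/(h + 6)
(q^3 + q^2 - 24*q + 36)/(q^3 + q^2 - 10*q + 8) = (q^2 + 3*q - 18)/(q^2 + 3*q - 4)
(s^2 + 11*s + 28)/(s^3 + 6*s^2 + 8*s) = (s + 7)/(s*(s + 2))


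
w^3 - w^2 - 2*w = w*(w - 2)*(w + 1)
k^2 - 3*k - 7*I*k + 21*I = (k - 3)*(k - 7*I)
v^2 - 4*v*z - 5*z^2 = (v - 5*z)*(v + z)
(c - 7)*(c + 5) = c^2 - 2*c - 35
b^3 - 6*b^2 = b^2*(b - 6)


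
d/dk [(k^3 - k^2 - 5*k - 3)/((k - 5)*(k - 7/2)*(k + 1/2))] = 8*(-14*k^4 + 73*k^3 - 36*k^2 - 131*k - 8)/(16*k^6 - 256*k^5 + 1448*k^4 - 3112*k^3 + 569*k^2 + 3710*k + 1225)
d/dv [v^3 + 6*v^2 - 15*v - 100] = 3*v^2 + 12*v - 15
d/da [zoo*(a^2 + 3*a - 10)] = zoo*(a + 1)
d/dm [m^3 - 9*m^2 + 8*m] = 3*m^2 - 18*m + 8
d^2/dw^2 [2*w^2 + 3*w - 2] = 4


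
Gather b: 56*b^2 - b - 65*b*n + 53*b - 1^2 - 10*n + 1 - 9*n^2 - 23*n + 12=56*b^2 + b*(52 - 65*n) - 9*n^2 - 33*n + 12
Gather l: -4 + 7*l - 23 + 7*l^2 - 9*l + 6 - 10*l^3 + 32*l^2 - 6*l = -10*l^3 + 39*l^2 - 8*l - 21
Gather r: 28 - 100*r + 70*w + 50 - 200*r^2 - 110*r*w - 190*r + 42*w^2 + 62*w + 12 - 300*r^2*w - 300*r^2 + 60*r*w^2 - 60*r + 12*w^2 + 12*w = r^2*(-300*w - 500) + r*(60*w^2 - 110*w - 350) + 54*w^2 + 144*w + 90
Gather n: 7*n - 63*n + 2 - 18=-56*n - 16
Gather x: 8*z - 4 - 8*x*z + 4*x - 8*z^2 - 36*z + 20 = x*(4 - 8*z) - 8*z^2 - 28*z + 16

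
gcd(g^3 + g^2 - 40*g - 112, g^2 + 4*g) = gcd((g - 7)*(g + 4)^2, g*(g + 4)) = g + 4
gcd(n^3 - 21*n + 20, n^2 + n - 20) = n^2 + n - 20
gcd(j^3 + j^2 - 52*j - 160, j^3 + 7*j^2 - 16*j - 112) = j + 4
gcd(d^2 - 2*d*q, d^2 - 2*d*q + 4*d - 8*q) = -d + 2*q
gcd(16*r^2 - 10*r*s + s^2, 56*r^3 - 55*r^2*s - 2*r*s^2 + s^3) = 8*r - s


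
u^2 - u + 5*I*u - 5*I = (u - 1)*(u + 5*I)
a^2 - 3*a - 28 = (a - 7)*(a + 4)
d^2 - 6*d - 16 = (d - 8)*(d + 2)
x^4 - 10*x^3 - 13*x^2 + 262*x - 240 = (x - 8)*(x - 6)*(x - 1)*(x + 5)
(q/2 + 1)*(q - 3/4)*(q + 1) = q^3/2 + 9*q^2/8 - q/8 - 3/4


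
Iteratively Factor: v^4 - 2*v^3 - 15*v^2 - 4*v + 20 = (v + 2)*(v^3 - 4*v^2 - 7*v + 10) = (v + 2)^2*(v^2 - 6*v + 5) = (v - 5)*(v + 2)^2*(v - 1)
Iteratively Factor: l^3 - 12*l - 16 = (l - 4)*(l^2 + 4*l + 4) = (l - 4)*(l + 2)*(l + 2)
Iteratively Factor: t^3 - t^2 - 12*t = (t - 4)*(t^2 + 3*t) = t*(t - 4)*(t + 3)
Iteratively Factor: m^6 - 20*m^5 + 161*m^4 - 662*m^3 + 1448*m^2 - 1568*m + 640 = (m - 2)*(m^5 - 18*m^4 + 125*m^3 - 412*m^2 + 624*m - 320) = (m - 4)*(m - 2)*(m^4 - 14*m^3 + 69*m^2 - 136*m + 80) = (m - 5)*(m - 4)*(m - 2)*(m^3 - 9*m^2 + 24*m - 16) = (m - 5)*(m - 4)^2*(m - 2)*(m^2 - 5*m + 4) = (m - 5)*(m - 4)^2*(m - 2)*(m - 1)*(m - 4)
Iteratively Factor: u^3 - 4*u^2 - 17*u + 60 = (u - 5)*(u^2 + u - 12) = (u - 5)*(u - 3)*(u + 4)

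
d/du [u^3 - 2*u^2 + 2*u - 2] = 3*u^2 - 4*u + 2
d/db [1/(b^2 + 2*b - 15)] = 2*(-b - 1)/(b^2 + 2*b - 15)^2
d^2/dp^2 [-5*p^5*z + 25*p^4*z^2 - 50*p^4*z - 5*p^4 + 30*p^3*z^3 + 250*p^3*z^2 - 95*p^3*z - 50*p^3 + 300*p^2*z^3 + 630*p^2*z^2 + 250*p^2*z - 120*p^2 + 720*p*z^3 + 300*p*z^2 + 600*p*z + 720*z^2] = -100*p^3*z + 300*p^2*z^2 - 600*p^2*z - 60*p^2 + 180*p*z^3 + 1500*p*z^2 - 570*p*z - 300*p + 600*z^3 + 1260*z^2 + 500*z - 240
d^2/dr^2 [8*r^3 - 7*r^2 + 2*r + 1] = 48*r - 14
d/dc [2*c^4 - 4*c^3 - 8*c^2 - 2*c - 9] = 8*c^3 - 12*c^2 - 16*c - 2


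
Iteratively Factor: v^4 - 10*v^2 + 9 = (v + 1)*(v^3 - v^2 - 9*v + 9) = (v - 1)*(v + 1)*(v^2 - 9) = (v - 3)*(v - 1)*(v + 1)*(v + 3)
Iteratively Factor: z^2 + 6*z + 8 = (z + 4)*(z + 2)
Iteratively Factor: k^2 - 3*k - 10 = (k + 2)*(k - 5)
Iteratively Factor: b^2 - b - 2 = (b - 2)*(b + 1)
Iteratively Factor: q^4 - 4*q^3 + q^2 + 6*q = (q + 1)*(q^3 - 5*q^2 + 6*q) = (q - 3)*(q + 1)*(q^2 - 2*q) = q*(q - 3)*(q + 1)*(q - 2)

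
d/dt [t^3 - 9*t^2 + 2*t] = 3*t^2 - 18*t + 2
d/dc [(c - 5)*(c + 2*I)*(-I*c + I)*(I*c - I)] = 4*c^3 + c^2*(-21 + 6*I) + c*(22 - 28*I) - 5 + 22*I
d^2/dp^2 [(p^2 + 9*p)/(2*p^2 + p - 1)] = 4*(17*p^3 + 3*p^2 + 27*p + 5)/(8*p^6 + 12*p^5 - 6*p^4 - 11*p^3 + 3*p^2 + 3*p - 1)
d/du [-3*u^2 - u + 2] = -6*u - 1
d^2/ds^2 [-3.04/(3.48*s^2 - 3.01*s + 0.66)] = (73.631232*s^2 - 63.686784*s - 3.04*(6.96*s - 3.01)*(13.92*s - 6.02) + 13.964544)/(3.48*s^2 - 3.01*s + 0.66)^3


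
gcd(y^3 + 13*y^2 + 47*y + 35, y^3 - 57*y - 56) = y^2 + 8*y + 7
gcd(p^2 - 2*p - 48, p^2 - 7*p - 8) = p - 8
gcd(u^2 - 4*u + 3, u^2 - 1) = u - 1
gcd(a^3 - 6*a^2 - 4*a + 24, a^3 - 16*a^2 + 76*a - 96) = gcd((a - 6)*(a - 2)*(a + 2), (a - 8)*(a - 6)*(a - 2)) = a^2 - 8*a + 12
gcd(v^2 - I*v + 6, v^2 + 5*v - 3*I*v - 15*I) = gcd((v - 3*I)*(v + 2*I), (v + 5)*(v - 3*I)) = v - 3*I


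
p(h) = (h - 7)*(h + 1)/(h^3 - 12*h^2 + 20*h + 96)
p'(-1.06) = -0.14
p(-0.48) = -0.05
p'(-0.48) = -0.07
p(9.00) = 0.61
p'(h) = (h - 7)*(h + 1)*(-3*h^2 + 24*h - 20)/(h^3 - 12*h^2 + 20*h + 96)^2 + (h - 7)/(h^3 - 12*h^2 + 20*h + 96) + (h + 1)/(h^3 - 12*h^2 + 20*h + 96) = (-h^4 + 12*h^3 - 31*h^2 + 24*h - 436)/(h^6 - 24*h^5 + 184*h^4 - 288*h^3 - 1904*h^2 + 3840*h + 9216)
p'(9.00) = -0.50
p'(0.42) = -0.04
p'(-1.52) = -0.50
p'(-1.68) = -1.11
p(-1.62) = 0.19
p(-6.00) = -0.10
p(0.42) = -0.09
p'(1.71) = -0.04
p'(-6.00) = -0.01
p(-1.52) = 0.13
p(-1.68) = 0.25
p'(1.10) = -0.04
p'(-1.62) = -0.79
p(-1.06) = 0.01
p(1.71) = -0.14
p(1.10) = -0.12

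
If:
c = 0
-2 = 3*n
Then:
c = 0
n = -2/3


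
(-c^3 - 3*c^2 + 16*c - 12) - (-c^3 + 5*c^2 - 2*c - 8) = -8*c^2 + 18*c - 4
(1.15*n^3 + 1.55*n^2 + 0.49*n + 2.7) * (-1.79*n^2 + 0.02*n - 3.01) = -2.0585*n^5 - 2.7515*n^4 - 4.3076*n^3 - 9.4887*n^2 - 1.4209*n - 8.127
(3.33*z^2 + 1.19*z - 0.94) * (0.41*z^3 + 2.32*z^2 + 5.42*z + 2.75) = 1.3653*z^5 + 8.2135*z^4 + 20.424*z^3 + 13.4265*z^2 - 1.8223*z - 2.585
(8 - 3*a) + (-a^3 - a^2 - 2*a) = -a^3 - a^2 - 5*a + 8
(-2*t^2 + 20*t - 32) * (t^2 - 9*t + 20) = -2*t^4 + 38*t^3 - 252*t^2 + 688*t - 640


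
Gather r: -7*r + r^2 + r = r^2 - 6*r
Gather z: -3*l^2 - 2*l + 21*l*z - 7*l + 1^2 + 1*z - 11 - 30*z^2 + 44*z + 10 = -3*l^2 - 9*l - 30*z^2 + z*(21*l + 45)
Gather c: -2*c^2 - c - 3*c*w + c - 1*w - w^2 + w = -2*c^2 - 3*c*w - w^2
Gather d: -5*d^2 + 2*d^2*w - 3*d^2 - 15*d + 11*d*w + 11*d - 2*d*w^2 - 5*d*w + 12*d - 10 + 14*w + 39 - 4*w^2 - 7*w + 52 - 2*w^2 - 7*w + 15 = d^2*(2*w - 8) + d*(-2*w^2 + 6*w + 8) - 6*w^2 + 96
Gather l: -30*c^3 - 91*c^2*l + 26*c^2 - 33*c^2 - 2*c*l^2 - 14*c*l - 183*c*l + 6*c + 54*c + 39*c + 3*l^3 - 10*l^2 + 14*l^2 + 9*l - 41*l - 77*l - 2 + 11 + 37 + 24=-30*c^3 - 7*c^2 + 99*c + 3*l^3 + l^2*(4 - 2*c) + l*(-91*c^2 - 197*c - 109) + 70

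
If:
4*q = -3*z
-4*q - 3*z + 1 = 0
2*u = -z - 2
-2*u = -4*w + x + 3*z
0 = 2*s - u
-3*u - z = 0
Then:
No Solution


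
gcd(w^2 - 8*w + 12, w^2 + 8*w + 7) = 1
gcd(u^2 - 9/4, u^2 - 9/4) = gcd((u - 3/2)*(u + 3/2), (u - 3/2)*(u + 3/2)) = u^2 - 9/4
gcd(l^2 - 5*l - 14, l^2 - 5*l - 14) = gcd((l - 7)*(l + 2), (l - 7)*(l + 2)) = l^2 - 5*l - 14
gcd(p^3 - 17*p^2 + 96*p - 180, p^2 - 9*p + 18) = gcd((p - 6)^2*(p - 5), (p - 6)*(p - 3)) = p - 6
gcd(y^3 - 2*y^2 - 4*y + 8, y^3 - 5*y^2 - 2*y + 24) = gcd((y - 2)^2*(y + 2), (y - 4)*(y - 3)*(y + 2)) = y + 2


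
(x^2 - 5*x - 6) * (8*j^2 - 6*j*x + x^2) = 8*j^2*x^2 - 40*j^2*x - 48*j^2 - 6*j*x^3 + 30*j*x^2 + 36*j*x + x^4 - 5*x^3 - 6*x^2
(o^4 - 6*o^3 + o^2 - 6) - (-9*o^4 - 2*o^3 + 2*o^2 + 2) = 10*o^4 - 4*o^3 - o^2 - 8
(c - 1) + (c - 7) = 2*c - 8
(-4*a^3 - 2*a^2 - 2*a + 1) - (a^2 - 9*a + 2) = -4*a^3 - 3*a^2 + 7*a - 1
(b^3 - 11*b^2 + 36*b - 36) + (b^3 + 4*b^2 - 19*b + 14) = 2*b^3 - 7*b^2 + 17*b - 22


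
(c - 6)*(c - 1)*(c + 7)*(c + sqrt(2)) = c^4 + sqrt(2)*c^3 - 43*c^2 - 43*sqrt(2)*c + 42*c + 42*sqrt(2)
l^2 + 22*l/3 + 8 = (l + 4/3)*(l + 6)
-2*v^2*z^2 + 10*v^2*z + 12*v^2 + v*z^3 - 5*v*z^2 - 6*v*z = (-2*v + z)*(z - 6)*(v*z + v)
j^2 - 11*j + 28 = (j - 7)*(j - 4)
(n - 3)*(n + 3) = n^2 - 9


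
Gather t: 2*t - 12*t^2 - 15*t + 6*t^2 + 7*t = -6*t^2 - 6*t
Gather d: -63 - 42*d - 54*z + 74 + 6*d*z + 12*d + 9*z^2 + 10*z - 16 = d*(6*z - 30) + 9*z^2 - 44*z - 5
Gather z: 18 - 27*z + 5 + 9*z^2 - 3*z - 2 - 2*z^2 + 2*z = 7*z^2 - 28*z + 21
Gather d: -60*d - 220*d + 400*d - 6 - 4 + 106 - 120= 120*d - 24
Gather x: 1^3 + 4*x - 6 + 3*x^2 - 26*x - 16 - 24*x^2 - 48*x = -21*x^2 - 70*x - 21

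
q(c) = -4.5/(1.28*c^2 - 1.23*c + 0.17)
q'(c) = -4.5*(1.23 - 2.56*c)/(1.28*c^2 - 1.23*c + 0.17)^2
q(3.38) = -0.42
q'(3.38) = 0.30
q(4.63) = -0.21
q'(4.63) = 0.10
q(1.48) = -3.90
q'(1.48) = 8.66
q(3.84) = -0.31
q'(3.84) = 0.19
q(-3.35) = -0.24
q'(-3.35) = -0.13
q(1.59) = -3.10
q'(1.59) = 6.08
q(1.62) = -2.93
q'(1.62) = 5.56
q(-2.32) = -0.45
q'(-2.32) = -0.33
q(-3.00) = -0.29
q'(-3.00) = -0.17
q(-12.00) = -0.02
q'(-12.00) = -0.00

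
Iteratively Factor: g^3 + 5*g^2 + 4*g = (g + 1)*(g^2 + 4*g) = g*(g + 1)*(g + 4)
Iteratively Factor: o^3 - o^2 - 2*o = (o)*(o^2 - o - 2) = o*(o + 1)*(o - 2)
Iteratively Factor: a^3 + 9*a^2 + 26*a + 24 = (a + 3)*(a^2 + 6*a + 8) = (a + 2)*(a + 3)*(a + 4)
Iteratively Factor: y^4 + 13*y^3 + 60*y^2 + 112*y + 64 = (y + 4)*(y^3 + 9*y^2 + 24*y + 16) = (y + 4)^2*(y^2 + 5*y + 4) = (y + 1)*(y + 4)^2*(y + 4)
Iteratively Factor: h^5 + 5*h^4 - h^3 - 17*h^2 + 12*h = (h - 1)*(h^4 + 6*h^3 + 5*h^2 - 12*h) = (h - 1)*(h + 3)*(h^3 + 3*h^2 - 4*h) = h*(h - 1)*(h + 3)*(h^2 + 3*h - 4) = h*(h - 1)^2*(h + 3)*(h + 4)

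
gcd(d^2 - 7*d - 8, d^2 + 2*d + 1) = d + 1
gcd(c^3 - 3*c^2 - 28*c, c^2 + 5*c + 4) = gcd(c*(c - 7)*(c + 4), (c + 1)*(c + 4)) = c + 4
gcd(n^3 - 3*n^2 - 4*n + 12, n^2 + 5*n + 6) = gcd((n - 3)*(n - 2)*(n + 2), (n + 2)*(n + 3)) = n + 2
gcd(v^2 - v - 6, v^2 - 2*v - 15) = 1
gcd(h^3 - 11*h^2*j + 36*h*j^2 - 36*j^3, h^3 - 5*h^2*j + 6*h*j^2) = h^2 - 5*h*j + 6*j^2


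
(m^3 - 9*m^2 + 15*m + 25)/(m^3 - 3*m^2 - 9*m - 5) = (m - 5)/(m + 1)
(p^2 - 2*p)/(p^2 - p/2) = 2*(p - 2)/(2*p - 1)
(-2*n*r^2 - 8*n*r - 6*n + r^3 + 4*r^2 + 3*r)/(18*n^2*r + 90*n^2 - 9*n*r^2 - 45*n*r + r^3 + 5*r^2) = (-2*n*r^2 - 8*n*r - 6*n + r^3 + 4*r^2 + 3*r)/(18*n^2*r + 90*n^2 - 9*n*r^2 - 45*n*r + r^3 + 5*r^2)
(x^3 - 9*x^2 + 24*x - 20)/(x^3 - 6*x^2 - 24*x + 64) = (x^2 - 7*x + 10)/(x^2 - 4*x - 32)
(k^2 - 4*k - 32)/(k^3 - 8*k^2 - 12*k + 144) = (k - 8)/(k^2 - 12*k + 36)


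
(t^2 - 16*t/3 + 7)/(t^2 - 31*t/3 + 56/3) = (t - 3)/(t - 8)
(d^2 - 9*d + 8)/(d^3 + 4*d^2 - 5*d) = (d - 8)/(d*(d + 5))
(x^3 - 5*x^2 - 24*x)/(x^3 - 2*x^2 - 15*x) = (x - 8)/(x - 5)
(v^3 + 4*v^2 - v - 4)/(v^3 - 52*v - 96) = (-v^3 - 4*v^2 + v + 4)/(-v^3 + 52*v + 96)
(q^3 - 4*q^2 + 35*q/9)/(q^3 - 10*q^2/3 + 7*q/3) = (q - 5/3)/(q - 1)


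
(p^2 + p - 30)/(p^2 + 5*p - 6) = (p - 5)/(p - 1)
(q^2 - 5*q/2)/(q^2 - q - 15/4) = 2*q/(2*q + 3)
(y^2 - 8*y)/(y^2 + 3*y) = (y - 8)/(y + 3)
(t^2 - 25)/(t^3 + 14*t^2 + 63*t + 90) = (t - 5)/(t^2 + 9*t + 18)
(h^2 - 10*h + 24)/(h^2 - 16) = (h - 6)/(h + 4)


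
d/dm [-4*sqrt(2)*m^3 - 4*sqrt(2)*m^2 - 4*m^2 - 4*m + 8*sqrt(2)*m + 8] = -12*sqrt(2)*m^2 - 8*sqrt(2)*m - 8*m - 4 + 8*sqrt(2)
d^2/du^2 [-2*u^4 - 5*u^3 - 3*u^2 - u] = -24*u^2 - 30*u - 6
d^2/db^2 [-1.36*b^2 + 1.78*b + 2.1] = -2.72000000000000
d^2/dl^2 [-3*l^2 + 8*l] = -6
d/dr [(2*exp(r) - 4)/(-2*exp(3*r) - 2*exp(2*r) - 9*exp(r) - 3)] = 2*((exp(r) - 2)*(6*exp(2*r) + 4*exp(r) + 9) - 2*exp(3*r) - 2*exp(2*r) - 9*exp(r) - 3)*exp(r)/(2*exp(3*r) + 2*exp(2*r) + 9*exp(r) + 3)^2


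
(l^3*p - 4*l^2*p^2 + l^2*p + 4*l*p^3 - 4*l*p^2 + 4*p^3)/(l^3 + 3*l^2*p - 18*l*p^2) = p*(l^3 - 4*l^2*p + l^2 + 4*l*p^2 - 4*l*p + 4*p^2)/(l*(l^2 + 3*l*p - 18*p^2))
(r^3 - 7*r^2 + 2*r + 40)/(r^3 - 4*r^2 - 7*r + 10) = (r - 4)/(r - 1)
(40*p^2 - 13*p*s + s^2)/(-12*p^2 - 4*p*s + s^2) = (-40*p^2 + 13*p*s - s^2)/(12*p^2 + 4*p*s - s^2)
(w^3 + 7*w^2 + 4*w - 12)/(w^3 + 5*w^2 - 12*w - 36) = (w - 1)/(w - 3)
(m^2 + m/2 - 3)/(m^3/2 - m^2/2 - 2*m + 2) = (2*m - 3)/(m^2 - 3*m + 2)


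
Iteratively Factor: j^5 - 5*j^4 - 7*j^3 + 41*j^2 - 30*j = (j - 5)*(j^4 - 7*j^2 + 6*j) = j*(j - 5)*(j^3 - 7*j + 6) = j*(j - 5)*(j + 3)*(j^2 - 3*j + 2) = j*(j - 5)*(j - 2)*(j + 3)*(j - 1)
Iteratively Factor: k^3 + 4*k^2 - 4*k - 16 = (k + 2)*(k^2 + 2*k - 8) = (k + 2)*(k + 4)*(k - 2)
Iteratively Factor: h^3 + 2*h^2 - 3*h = (h)*(h^2 + 2*h - 3) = h*(h + 3)*(h - 1)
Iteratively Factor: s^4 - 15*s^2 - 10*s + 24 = (s - 1)*(s^3 + s^2 - 14*s - 24) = (s - 1)*(s + 3)*(s^2 - 2*s - 8) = (s - 1)*(s + 2)*(s + 3)*(s - 4)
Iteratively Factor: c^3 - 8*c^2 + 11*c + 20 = (c - 4)*(c^2 - 4*c - 5) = (c - 4)*(c + 1)*(c - 5)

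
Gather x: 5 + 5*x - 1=5*x + 4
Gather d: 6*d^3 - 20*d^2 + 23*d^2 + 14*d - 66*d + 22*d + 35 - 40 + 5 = 6*d^3 + 3*d^2 - 30*d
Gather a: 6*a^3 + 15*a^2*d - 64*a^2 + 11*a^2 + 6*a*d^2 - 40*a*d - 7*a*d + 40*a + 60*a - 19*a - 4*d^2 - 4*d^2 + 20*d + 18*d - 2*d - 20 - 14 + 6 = 6*a^3 + a^2*(15*d - 53) + a*(6*d^2 - 47*d + 81) - 8*d^2 + 36*d - 28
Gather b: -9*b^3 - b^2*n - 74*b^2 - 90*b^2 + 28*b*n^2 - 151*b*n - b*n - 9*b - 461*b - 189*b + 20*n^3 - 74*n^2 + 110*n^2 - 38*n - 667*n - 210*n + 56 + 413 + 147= -9*b^3 + b^2*(-n - 164) + b*(28*n^2 - 152*n - 659) + 20*n^3 + 36*n^2 - 915*n + 616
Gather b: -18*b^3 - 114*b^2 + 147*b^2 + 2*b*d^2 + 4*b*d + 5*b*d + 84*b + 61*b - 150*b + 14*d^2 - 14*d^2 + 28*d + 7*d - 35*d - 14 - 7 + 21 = -18*b^3 + 33*b^2 + b*(2*d^2 + 9*d - 5)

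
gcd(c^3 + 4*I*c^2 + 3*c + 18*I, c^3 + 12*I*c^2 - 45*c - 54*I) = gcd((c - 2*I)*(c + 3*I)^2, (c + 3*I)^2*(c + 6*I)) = c^2 + 6*I*c - 9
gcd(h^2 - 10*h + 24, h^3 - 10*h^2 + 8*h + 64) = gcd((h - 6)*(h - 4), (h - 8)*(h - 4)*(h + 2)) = h - 4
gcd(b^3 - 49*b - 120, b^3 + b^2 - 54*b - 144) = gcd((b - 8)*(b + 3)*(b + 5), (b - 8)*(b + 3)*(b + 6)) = b^2 - 5*b - 24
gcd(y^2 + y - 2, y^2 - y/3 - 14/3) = y + 2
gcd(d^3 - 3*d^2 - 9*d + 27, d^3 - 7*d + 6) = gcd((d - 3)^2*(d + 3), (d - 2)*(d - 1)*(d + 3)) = d + 3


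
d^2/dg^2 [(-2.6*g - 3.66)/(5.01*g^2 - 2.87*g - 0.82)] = ((2.6*g + 3.66)*(10.02*g - 2.87)*(20.04*g - 5.74) + (78.156*g + 21.7492)*(-5.01*g^2 + 2.87*g + 0.82))/(-5.01*g^2 + 2.87*g + 0.82)^3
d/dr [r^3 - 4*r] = 3*r^2 - 4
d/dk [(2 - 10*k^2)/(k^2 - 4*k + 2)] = 4*(10*k^2 - 11*k + 2)/(k^4 - 8*k^3 + 20*k^2 - 16*k + 4)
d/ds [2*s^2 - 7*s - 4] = 4*s - 7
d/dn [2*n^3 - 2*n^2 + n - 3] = 6*n^2 - 4*n + 1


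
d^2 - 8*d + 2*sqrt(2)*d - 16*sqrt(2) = (d - 8)*(d + 2*sqrt(2))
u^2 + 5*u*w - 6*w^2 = (u - w)*(u + 6*w)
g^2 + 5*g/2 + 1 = (g + 1/2)*(g + 2)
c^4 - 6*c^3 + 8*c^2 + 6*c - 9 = (c - 3)^2*(c - 1)*(c + 1)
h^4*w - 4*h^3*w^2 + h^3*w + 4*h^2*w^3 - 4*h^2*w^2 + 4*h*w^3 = h*(h - 2*w)^2*(h*w + w)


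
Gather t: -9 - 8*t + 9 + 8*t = 0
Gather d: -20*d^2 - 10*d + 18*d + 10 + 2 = -20*d^2 + 8*d + 12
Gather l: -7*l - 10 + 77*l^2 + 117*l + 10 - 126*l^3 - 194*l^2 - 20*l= -126*l^3 - 117*l^2 + 90*l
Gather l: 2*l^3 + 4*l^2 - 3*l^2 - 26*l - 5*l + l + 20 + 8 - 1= 2*l^3 + l^2 - 30*l + 27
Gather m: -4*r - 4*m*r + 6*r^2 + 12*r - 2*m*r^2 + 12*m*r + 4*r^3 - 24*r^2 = m*(-2*r^2 + 8*r) + 4*r^3 - 18*r^2 + 8*r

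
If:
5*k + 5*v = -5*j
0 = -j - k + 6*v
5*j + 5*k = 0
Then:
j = -k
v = 0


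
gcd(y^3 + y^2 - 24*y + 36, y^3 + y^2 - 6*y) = y - 2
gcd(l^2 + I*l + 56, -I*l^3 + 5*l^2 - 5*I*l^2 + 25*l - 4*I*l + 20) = 1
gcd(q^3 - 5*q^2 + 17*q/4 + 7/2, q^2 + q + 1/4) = q + 1/2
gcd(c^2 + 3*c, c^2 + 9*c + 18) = c + 3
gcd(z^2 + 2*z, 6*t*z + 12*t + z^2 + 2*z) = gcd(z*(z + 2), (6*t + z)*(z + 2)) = z + 2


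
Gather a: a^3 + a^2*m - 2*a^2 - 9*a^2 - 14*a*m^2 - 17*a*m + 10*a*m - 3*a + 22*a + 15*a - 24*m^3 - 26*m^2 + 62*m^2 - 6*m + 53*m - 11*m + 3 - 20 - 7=a^3 + a^2*(m - 11) + a*(-14*m^2 - 7*m + 34) - 24*m^3 + 36*m^2 + 36*m - 24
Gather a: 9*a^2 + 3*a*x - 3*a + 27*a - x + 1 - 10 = 9*a^2 + a*(3*x + 24) - x - 9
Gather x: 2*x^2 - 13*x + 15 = 2*x^2 - 13*x + 15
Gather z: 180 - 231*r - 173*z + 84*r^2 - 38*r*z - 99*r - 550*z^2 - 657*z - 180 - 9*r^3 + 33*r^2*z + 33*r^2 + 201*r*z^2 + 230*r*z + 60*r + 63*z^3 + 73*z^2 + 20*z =-9*r^3 + 117*r^2 - 270*r + 63*z^3 + z^2*(201*r - 477) + z*(33*r^2 + 192*r - 810)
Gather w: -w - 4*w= -5*w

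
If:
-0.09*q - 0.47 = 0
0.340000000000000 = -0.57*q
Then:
No Solution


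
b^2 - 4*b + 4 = (b - 2)^2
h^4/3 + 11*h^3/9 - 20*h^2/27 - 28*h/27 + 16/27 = (h/3 + 1/3)*(h - 2/3)^2*(h + 4)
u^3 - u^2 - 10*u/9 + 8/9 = (u - 4/3)*(u - 2/3)*(u + 1)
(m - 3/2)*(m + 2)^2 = m^3 + 5*m^2/2 - 2*m - 6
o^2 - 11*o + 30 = (o - 6)*(o - 5)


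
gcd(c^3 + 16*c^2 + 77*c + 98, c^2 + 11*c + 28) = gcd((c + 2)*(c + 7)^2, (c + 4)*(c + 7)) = c + 7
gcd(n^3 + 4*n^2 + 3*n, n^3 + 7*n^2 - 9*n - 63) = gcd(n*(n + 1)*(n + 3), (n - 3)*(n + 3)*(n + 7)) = n + 3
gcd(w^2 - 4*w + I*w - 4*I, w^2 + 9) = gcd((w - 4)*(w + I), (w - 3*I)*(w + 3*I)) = 1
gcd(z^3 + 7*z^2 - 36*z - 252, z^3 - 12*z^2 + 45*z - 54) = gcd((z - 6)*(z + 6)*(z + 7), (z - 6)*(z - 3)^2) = z - 6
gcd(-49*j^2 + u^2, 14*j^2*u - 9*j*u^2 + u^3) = -7*j + u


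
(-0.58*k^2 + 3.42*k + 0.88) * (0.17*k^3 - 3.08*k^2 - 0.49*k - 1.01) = -0.0986*k^5 + 2.3678*k^4 - 10.0998*k^3 - 3.8004*k^2 - 3.8854*k - 0.8888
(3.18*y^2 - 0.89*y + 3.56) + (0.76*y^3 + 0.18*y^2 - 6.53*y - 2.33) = 0.76*y^3 + 3.36*y^2 - 7.42*y + 1.23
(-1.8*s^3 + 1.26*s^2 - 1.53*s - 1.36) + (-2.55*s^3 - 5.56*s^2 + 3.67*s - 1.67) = -4.35*s^3 - 4.3*s^2 + 2.14*s - 3.03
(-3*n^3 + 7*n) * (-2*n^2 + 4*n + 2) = 6*n^5 - 12*n^4 - 20*n^3 + 28*n^2 + 14*n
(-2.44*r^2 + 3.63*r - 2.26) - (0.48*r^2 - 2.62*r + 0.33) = -2.92*r^2 + 6.25*r - 2.59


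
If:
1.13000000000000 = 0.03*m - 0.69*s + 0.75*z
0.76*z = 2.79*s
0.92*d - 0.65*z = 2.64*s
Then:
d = 1.48819541841982*z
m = 37.6666666666667 - 18.7347670250896*z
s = 0.272401433691756*z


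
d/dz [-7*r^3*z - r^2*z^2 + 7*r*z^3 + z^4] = -7*r^3 - 2*r^2*z + 21*r*z^2 + 4*z^3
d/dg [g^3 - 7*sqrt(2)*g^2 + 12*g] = 3*g^2 - 14*sqrt(2)*g + 12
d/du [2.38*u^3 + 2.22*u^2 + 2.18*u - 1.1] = 7.14*u^2 + 4.44*u + 2.18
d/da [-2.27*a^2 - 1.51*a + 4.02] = -4.54*a - 1.51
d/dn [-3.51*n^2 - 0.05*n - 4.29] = -7.02*n - 0.05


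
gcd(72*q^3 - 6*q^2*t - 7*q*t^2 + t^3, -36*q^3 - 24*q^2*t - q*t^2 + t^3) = 18*q^2 + 3*q*t - t^2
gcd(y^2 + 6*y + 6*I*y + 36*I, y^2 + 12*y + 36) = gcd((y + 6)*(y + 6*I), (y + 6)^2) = y + 6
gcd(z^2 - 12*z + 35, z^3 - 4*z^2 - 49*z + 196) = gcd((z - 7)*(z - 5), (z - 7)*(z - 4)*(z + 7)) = z - 7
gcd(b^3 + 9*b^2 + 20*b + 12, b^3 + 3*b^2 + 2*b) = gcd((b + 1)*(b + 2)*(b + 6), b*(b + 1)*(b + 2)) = b^2 + 3*b + 2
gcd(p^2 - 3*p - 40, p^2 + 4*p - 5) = p + 5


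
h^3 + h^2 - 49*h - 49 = (h - 7)*(h + 1)*(h + 7)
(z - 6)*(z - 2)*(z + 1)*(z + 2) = z^4 - 5*z^3 - 10*z^2 + 20*z + 24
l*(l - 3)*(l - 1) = l^3 - 4*l^2 + 3*l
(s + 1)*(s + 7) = s^2 + 8*s + 7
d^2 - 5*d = d*(d - 5)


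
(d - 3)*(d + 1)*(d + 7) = d^3 + 5*d^2 - 17*d - 21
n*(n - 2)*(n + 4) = n^3 + 2*n^2 - 8*n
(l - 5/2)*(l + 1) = l^2 - 3*l/2 - 5/2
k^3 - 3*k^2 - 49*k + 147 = (k - 7)*(k - 3)*(k + 7)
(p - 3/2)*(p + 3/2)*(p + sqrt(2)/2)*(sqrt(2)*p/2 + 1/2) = sqrt(2)*p^4/2 + p^3 - 7*sqrt(2)*p^2/8 - 9*p/4 - 9*sqrt(2)/16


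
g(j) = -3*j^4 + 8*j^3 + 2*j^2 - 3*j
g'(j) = -12*j^3 + 24*j^2 + 4*j - 3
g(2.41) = 15.16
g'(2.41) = -21.94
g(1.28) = 8.16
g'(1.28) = 16.28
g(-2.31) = -166.43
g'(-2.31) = 263.74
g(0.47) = -0.28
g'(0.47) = 2.94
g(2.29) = 17.19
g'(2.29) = -12.09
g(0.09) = -0.25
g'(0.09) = -2.45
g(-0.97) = -5.17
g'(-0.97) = 26.65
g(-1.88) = -77.92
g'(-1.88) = 154.04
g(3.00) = -18.00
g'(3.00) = -99.00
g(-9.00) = -25326.00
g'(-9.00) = 10653.00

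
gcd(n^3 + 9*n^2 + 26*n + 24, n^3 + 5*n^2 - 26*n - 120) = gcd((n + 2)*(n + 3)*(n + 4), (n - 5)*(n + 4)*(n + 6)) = n + 4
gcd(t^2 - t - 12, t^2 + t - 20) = t - 4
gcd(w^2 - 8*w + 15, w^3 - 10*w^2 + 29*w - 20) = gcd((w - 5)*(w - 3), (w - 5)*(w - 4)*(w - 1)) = w - 5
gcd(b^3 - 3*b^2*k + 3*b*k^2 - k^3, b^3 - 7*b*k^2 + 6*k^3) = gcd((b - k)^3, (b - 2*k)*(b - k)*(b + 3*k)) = b - k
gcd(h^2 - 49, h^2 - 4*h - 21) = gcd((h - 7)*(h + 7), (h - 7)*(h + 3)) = h - 7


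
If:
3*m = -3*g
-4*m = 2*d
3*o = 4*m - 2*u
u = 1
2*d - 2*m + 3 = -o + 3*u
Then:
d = 2/7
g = 1/7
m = -1/7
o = -6/7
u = 1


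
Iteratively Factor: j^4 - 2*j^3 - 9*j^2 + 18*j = (j)*(j^3 - 2*j^2 - 9*j + 18) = j*(j - 3)*(j^2 + j - 6) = j*(j - 3)*(j + 3)*(j - 2)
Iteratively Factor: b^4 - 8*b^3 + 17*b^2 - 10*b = (b - 5)*(b^3 - 3*b^2 + 2*b) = (b - 5)*(b - 1)*(b^2 - 2*b) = b*(b - 5)*(b - 1)*(b - 2)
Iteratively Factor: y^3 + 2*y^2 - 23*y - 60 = (y + 4)*(y^2 - 2*y - 15) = (y + 3)*(y + 4)*(y - 5)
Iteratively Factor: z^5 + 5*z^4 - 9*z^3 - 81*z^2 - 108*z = (z)*(z^4 + 5*z^3 - 9*z^2 - 81*z - 108) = z*(z + 3)*(z^3 + 2*z^2 - 15*z - 36) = z*(z + 3)^2*(z^2 - z - 12) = z*(z - 4)*(z + 3)^2*(z + 3)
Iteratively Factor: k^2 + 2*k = (k + 2)*(k)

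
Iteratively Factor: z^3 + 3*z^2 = (z + 3)*(z^2) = z*(z + 3)*(z)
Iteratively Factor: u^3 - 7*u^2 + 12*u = (u - 4)*(u^2 - 3*u) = (u - 4)*(u - 3)*(u)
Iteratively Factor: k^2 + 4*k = (k)*(k + 4)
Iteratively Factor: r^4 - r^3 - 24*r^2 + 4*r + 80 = (r + 2)*(r^3 - 3*r^2 - 18*r + 40) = (r - 2)*(r + 2)*(r^2 - r - 20) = (r - 2)*(r + 2)*(r + 4)*(r - 5)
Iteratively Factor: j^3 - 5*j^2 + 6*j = (j - 3)*(j^2 - 2*j) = j*(j - 3)*(j - 2)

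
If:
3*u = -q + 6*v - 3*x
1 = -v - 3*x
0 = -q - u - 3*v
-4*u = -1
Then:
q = -1/10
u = 1/4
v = -1/20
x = -19/60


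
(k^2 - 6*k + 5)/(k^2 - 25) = (k - 1)/(k + 5)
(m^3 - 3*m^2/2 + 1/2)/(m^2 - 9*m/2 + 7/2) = (2*m^2 - m - 1)/(2*m - 7)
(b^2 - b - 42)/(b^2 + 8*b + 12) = (b - 7)/(b + 2)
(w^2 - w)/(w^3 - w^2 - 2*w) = (1 - w)/(-w^2 + w + 2)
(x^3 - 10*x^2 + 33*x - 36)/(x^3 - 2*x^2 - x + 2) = (x^3 - 10*x^2 + 33*x - 36)/(x^3 - 2*x^2 - x + 2)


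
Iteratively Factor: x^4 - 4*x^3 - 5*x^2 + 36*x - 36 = (x - 3)*(x^3 - x^2 - 8*x + 12) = (x - 3)*(x - 2)*(x^2 + x - 6) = (x - 3)*(x - 2)^2*(x + 3)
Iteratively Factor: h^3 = (h)*(h^2) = h^2*(h)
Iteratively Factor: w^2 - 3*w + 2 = (w - 1)*(w - 2)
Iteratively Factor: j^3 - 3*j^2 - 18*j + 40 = (j + 4)*(j^2 - 7*j + 10) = (j - 5)*(j + 4)*(j - 2)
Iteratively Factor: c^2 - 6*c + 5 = (c - 1)*(c - 5)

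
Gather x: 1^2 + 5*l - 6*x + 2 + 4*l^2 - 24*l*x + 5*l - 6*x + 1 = 4*l^2 + 10*l + x*(-24*l - 12) + 4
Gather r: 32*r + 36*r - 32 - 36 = 68*r - 68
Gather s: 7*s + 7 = 7*s + 7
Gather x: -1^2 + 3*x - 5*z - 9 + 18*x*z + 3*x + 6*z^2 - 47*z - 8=x*(18*z + 6) + 6*z^2 - 52*z - 18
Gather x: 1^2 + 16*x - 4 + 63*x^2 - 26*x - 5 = 63*x^2 - 10*x - 8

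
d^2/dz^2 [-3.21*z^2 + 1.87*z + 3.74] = -6.42000000000000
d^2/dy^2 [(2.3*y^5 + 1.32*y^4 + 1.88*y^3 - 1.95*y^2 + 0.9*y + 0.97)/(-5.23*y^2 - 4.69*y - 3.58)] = (-377.47002*y^7 - 974.867816*y^6 - 1576.508424*y^5 - 1481.02224*y^4 - 1101.365926*y^3 - 770.66289*y^2 - 186.219666*y + 73.857282)/(143.055667*y^6 + 384.855303*y^5 + 638.888955*y^4 + 630.038185*y^3 + 437.32743*y^2 + 180.326748*y + 45.882712)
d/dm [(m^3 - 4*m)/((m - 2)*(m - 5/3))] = 3*(3*m^2 - 10*m - 10)/(9*m^2 - 30*m + 25)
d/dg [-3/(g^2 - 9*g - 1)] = 3*(2*g - 9)/(-g^2 + 9*g + 1)^2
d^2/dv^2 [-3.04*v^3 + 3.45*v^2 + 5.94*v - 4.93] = 6.9 - 18.24*v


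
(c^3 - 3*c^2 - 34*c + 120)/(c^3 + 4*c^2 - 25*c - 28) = (c^2 + c - 30)/(c^2 + 8*c + 7)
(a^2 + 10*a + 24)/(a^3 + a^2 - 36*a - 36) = (a + 4)/(a^2 - 5*a - 6)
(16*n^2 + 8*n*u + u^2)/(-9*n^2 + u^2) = (16*n^2 + 8*n*u + u^2)/(-9*n^2 + u^2)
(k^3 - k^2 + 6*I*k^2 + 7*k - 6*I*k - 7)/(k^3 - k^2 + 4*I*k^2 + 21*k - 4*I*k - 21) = (k - I)/(k - 3*I)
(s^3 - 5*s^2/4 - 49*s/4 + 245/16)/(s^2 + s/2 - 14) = (8*s^2 + 18*s - 35)/(8*(s + 4))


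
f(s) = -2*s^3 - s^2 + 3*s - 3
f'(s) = -6*s^2 - 2*s + 3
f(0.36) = -2.14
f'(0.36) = 1.50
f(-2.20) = 6.86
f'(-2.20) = -21.64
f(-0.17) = -3.53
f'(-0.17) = 3.17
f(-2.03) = 3.52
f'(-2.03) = -17.67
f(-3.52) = 61.28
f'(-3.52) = -64.30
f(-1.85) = 0.69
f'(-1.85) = -13.84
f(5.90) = -430.87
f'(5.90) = -217.66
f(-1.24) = -4.44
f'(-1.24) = -3.75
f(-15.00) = 6477.00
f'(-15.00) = -1317.00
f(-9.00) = 1347.00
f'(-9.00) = -465.00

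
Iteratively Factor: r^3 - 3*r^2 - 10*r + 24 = (r - 2)*(r^2 - r - 12) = (r - 2)*(r + 3)*(r - 4)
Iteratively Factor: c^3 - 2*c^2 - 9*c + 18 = (c - 3)*(c^2 + c - 6) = (c - 3)*(c - 2)*(c + 3)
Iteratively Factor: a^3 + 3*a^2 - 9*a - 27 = (a + 3)*(a^2 - 9) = (a - 3)*(a + 3)*(a + 3)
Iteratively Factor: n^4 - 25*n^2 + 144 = (n - 3)*(n^3 + 3*n^2 - 16*n - 48) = (n - 3)*(n + 3)*(n^2 - 16) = (n - 3)*(n + 3)*(n + 4)*(n - 4)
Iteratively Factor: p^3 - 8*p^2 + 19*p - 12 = (p - 4)*(p^2 - 4*p + 3) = (p - 4)*(p - 3)*(p - 1)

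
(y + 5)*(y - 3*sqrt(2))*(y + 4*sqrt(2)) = y^3 + sqrt(2)*y^2 + 5*y^2 - 24*y + 5*sqrt(2)*y - 120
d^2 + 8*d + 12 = (d + 2)*(d + 6)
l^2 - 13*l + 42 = (l - 7)*(l - 6)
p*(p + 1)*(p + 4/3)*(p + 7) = p^4 + 28*p^3/3 + 53*p^2/3 + 28*p/3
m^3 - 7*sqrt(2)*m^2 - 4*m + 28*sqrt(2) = (m - 2)*(m + 2)*(m - 7*sqrt(2))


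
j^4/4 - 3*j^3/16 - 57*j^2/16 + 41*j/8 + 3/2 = (j/4 + 1)*(j - 3)*(j - 2)*(j + 1/4)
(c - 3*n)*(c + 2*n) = c^2 - c*n - 6*n^2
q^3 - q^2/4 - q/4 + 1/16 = (q - 1/2)*(q - 1/4)*(q + 1/2)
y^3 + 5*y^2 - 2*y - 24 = (y - 2)*(y + 3)*(y + 4)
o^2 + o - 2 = (o - 1)*(o + 2)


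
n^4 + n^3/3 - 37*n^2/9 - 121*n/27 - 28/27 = (n - 7/3)*(n + 1/3)*(n + 1)*(n + 4/3)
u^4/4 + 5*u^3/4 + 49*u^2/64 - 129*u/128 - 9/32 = (u/4 + 1)*(u - 3/4)*(u + 1/4)*(u + 3/2)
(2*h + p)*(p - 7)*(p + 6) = 2*h*p^2 - 2*h*p - 84*h + p^3 - p^2 - 42*p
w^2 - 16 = (w - 4)*(w + 4)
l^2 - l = l*(l - 1)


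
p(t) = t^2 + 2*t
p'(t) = 2*t + 2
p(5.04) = 35.48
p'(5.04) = 12.08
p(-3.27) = 4.15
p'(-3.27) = -4.54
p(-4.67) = 12.47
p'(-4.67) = -7.34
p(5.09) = 36.09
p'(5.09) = 12.18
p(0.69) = 1.86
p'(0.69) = 3.38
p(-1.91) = -0.17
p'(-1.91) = -1.82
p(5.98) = 47.72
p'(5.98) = 13.96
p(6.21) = 50.98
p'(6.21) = 14.42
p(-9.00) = 63.00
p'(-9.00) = -16.00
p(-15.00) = 195.00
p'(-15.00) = -28.00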